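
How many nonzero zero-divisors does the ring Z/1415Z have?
In Z/1415Z each nonzero element is either a unit (gcd with 1415 is 1) or a zero-divisor (gcd > 1). The number of units is φ(1415): factorise 1415 = 5 · 283, so φ(1415) = (5 − 1) · (283 − 1) = 4 · 282 = 1128. The nonzero elements number 1415 − 1 = 1414. Hence the nonzero zero-divisors number 1414 − 1128 = 286.

Final answer: Z/1415Z has 286 nonzero zero-divisors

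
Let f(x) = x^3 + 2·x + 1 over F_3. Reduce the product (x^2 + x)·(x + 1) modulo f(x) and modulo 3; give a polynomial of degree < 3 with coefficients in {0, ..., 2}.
Multiply as integer polynomials: a · b = x^3 + 2·x^2 + x. Reducing coefficients mod 3: a · b ≡ x^3 + 2·x^2 + x. Now divide by f(x) = x^3 + 2·x + 1 in F_3[x], eliminating the leading term at each step:
  leading term x^3: subtract (1)·f(x) = x^3 + 2·x + 1, leaving 2·x^2 + 2·x + 2 (coefficients mod 3)
The degree is now < 3, so this is the remainder. Hence a · b ≡ 2·x^2 + 2·x + 2 in F_3[x]/(f).

Final answer: a · b ≡ 2·x^2 + 2·x + 2 (mod f(x))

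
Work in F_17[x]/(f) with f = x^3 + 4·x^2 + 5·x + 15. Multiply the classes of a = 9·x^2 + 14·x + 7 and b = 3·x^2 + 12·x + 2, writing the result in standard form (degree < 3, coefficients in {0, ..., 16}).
a · b ≡ 6·x^2 + 7·x + 13 (mod f(x))

Multiply as integer polynomials: a · b = 27·x^4 + 150·x^3 + 207·x^2 + 112·x + 14. Reducing coefficients mod 17: a · b ≡ 10·x^4 + 14·x^3 + 3·x^2 + 10·x + 14. Now divide by f(x) = x^3 + 4·x^2 + 5·x + 15 in F_17[x], eliminating the leading term at each step:
  leading term 10·x^4: subtract (10·x)·f(x) = 10·x^4 + 6·x^3 + 16·x^2 + 14·x, leaving 8·x^3 + 4·x^2 + 13·x + 14 (coefficients mod 17)
  leading term 8·x^3: subtract (8)·f(x) = 8·x^3 + 15·x^2 + 6·x + 1, leaving 6·x^2 + 7·x + 13 (coefficients mod 17)
The degree is now < 3, so this is the remainder. Hence a · b ≡ 6·x^2 + 7·x + 13 in F_17[x]/(f).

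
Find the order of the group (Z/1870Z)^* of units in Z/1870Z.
|(Z/1870Z)^*| = 640

(Z/1870Z)^* consists of the classes a with gcd(a, 1870) = 1, so its order is φ(1870). φ is multiplicative, with φ(p^e) = p^e − p^(e−1). Factorise 1870 = 2 · 5 · 11 · 17. Then
  φ(1870) = (2 − 1) · (5 − 1) · (11 − 1) · (17 − 1) = 1 · 4 · 10 · 16 = 640.
Thus |(Z/1870Z)^*| = 640.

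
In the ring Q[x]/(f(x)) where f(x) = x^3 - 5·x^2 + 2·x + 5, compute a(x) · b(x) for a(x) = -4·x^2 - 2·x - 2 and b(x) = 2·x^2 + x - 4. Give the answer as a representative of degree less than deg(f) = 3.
First multiply in Q[x] without reducing: a · b = -8·x^4 - 8·x^3 + 10·x^2 + 6·x + 8. Now divide by f(x) = x^3 - 5·x^2 + 2·x + 5, eliminating the leading term at each step:
  leading term -8·x^4: subtract (-8·x)·f(x) = -8·x^4 + 40·x^3 - 16·x^2 - 40·x, leaving -48·x^3 + 26·x^2 + 46·x + 8
  leading term -48·x^3: subtract (-48)·f(x) = -48·x^3 + 240·x^2 - 96·x - 240, leaving -214·x^2 + 142·x + 248
The degree is now < 3, so this is the remainder. Hence a · b ≡ -214·x^2 + 142·x + 248 in Q[x]/(f).

Final answer: a · b ≡ -214·x^2 + 142·x + 248 (mod f(x))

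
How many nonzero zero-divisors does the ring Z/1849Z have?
Z/1849Z has 42 nonzero zero-divisors

In Z/1849Z each nonzero element is either a unit (gcd with 1849 is 1) or a zero-divisor (gcd > 1). The number of units is φ(1849): factorise 1849 = 43^2, so φ(1849) = (43^2 − 43^1) = 1806 = 1806. The nonzero elements number 1849 − 1 = 1848. Hence the nonzero zero-divisors number 1848 − 1806 = 42.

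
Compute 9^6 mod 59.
Use repeated squaring. Binary(6) = 110. Walk through the bits of the exponent 6 left-to-right: at each bit after the leading one, square the running value, then multiply by 9 if the bit is 1 (always reducing mod 59):
  bit 1 = 1 (leading): start with 9.
  bit 2 = 1: square 9^2 = 81 ≡ 22; bit is 1, so multiply 22·9 = 198 ≡ 21 (mod 59).
  bit 3 = 0: square 21^2 = 441 ≡ 28 (mod 59).
Final value: 9^6 ≡ 28 (mod 59).

Final answer: 28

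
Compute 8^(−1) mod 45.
Apply the extended Euclidean algorithm to (45, 8), tracking rows (r, s, t) with s·45 + t·8 = r. Each division r_prev = q·r_cur + r_new produces the new row as (previous row) − q·(current row):
  row A: (45, 1, 0)   [1·45 + 0·8 = 45]
  row B: (8, 0, 1)   [0·45 + 1·8 = 8]
  45 = 5·8 + 5   → row C = row A − 5·row B = (5, 1, −5)   [check: 1·45 − 5·8 = 5]
  8 = 1·5 + 3   → row D = row B − 1·row C = (3, −1, 6)   [check: −1·45 + 6·8 = 3]
  5 = 1·3 + 2   → row E = row C − 1·row D = (2, 2, −11)   [check: 2·45 − 11·8 = 2]
  3 = 1·2 + 1   → row F = row D − 1·row E = (1, −3, 17)   [check: −3·45 + 17·8 = 1]
  2 = 2·1 + 0   → remainder 0, stop. gcd = 1 (last nonzero row F).
The gcd is 1, so 8 is invertible mod 45. The last nonzero row gives −3·45 + 17·8 = 1, so t = 17. So 8^(−1) ≡ 17 (mod 45). Verify: 8 · 17 = 136 ≡ 1 (mod 45). ✓

Final answer: 8^(−1) ≡ 17 (mod 45)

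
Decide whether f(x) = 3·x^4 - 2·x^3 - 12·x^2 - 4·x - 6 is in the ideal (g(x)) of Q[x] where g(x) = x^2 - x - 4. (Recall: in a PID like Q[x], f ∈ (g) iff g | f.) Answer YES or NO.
In Q[x] the ideal (g) consists of all multiples of g, so f ∈ (g) iff g | f, i.e. iff the remainder of f on division by g is 0. Divide f by g (g is monic, so eliminate the leading term of the running remainder at each step):
  leading term 3·x^4: subtract (3·x^2)·g(x) = 3·x^4 - 3·x^3 - 12·x^2, leaving x^3 - 4·x - 6
  leading term x^3: subtract (x)·g(x) = x^3 - x^2 - 4·x, leaving x^2 - 6
  leading term x^2: subtract (1)·g(x) = x^2 - x - 4, leaving x - 2
The remainder r(x) = x - 2 ≠ 0 (and deg r < deg g), so g ∤ f, i.e. f ∉ (g).

Final answer: NO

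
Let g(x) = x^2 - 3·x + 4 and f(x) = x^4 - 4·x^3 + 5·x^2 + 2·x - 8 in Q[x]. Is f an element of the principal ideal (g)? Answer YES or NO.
YES

In Q[x] the ideal (g) consists of all multiples of g, so f ∈ (g) iff g | f, i.e. iff the remainder of f on division by g is 0. Divide f by g (g is monic, so eliminate the leading term of the running remainder at each step):
  leading term x^4: subtract (x^2)·g(x) = x^4 - 3·x^3 + 4·x^2, leaving -x^3 + x^2 + 2·x - 8
  leading term -x^3: subtract (-x)·g(x) = -x^3 + 3·x^2 - 4·x, leaving -2·x^2 + 6·x - 8
  leading term -2·x^2: subtract (-2)·g(x) = -2·x^2 + 6·x - 8, leaving 0
The remainder is 0, so f(x) = g(x) · h(x) with h(x) = x^2 - x - 2. Hence g | f, i.e. f ∈ (g).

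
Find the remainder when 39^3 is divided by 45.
9

Use repeated squaring. Binary(3) = 11. Walk through the bits of the exponent 3 left-to-right: at each bit after the leading one, square the running value, then multiply by 39 if the bit is 1 (always reducing mod 45):
  bit 1 = 1 (leading): start with 39.
  bit 2 = 1: square 39^2 = 1521 ≡ 36; bit is 1, so multiply 36·39 = 1404 ≡ 9 (mod 45).
Final value: 39^3 ≡ 9 (mod 45).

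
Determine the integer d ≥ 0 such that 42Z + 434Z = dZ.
(42, 434) = (14); d = 14

In the PID Z, (a, b) is generated by gcd(a, b). Compute gcd(434, 42) with the extended Euclidean algorithm, tracking rows (r, s, t) with s·434 + t·42 = r:
  row A: (434, 1, 0)   [1·434 + 0·42 = 434]
  row B: (42, 0, 1)   [0·434 + 1·42 = 42]
  434 = 10·42 + 14   → row C = row A − 10·row B = (14, 1, −10)   [check: 1·434 − 10·42 = 14]
  42 = 3·14 + 0   → remainder 0, stop. gcd = 14 (last nonzero row C).
So gcd(42, 434) = 14, with Bézout identity 1·434 − 10·42 = 14. Containment (⊇): the Bézout identity exhibits 14 as an element of (42, 434), giving (14) ⊆ (42, 434). Containment (⊆): since 14 | 42 and 14 | 434 (42 = 14·3, 434 = 14·31), every Z-linear combination of 42 and 434 is divisible by 14, so (42, 434) ⊆ (14). Therefore (42, 434) = (14), d = 14.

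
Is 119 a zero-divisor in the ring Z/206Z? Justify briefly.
gcd(119, 206) = 1, so 119 is a unit in Z/206Z (it has a multiplicative inverse). A unit cannot be a zero-divisor: if 119·b ≡ 0 then multiplying both sides by 119^(−1) gives b ≡ 0. So 119 is not a zero-divisor.

Final answer: NO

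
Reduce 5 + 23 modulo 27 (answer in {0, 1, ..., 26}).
Both summands are already reduced mod 27. 5 + 23 = 28; 28 = 1·27 + 1, so (5 + 23) mod 27 = 1.

Final answer: 1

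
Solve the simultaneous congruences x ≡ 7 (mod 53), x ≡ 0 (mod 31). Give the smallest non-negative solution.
x ≡ 961 (mod 1643); the representative in [0, 1643) is 961

The moduli 53, 31 are pairwise coprime, so by the CRT there is a unique solution mod 53·31 = 1643.
Solve by successive substitution. Start with x ≡ 7 (mod 53).
  Combine with x ≡ 0 (mod 31): write x = 7 + 53·t and require 7 + 53·t ≡ 0 (mod 31), i.e. 53·t ≡ 0 − 7 ≡ 24 (mod 31). Since 53^(−1) ≡ 24 (mod 31) (53 ≡ 22 (mod 31)), t ≡ 24·24 ≡ 18 (mod 31). So x ≡ 7 + 53·18 = 961 (mod 1643).
Unique solution in [0, 1643): x = 961.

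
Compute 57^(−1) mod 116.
Apply the extended Euclidean algorithm to (116, 57), tracking rows (r, s, t) with s·116 + t·57 = r. Each division r_prev = q·r_cur + r_new produces the new row as (previous row) − q·(current row):
  row A: (116, 1, 0)   [1·116 + 0·57 = 116]
  row B: (57, 0, 1)   [0·116 + 1·57 = 57]
  116 = 2·57 + 2   → row C = row A − 2·row B = (2, 1, −2)   [check: 1·116 − 2·57 = 2]
  57 = 28·2 + 1   → row D = row B − 28·row C = (1, −28, 57)   [check: −28·116 + 57·57 = 1]
  2 = 2·1 + 0   → remainder 0, stop. gcd = 1 (last nonzero row D).
The gcd is 1, so 57 is invertible mod 116. The last nonzero row gives −28·116 + 57·57 = 1, so t = 57. So 57^(−1) ≡ 57 (mod 116). Verify: 57 · 57 = 3249 ≡ 1 (mod 116). ✓

Final answer: 57^(−1) ≡ 57 (mod 116)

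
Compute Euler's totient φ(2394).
φ is multiplicative, with φ(p^e) = p^e − p^(e−1). Factorise 2394 = 2 · 3^2 · 7 · 19. Then
  φ(2394) = (2 − 1) · (3^2 − 3^1) · (7 − 1) · (19 − 1) = 1 · 6 · 6 · 18 = 648.

Final answer: φ(2394) = 648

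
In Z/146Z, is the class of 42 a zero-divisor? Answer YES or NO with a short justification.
YES

gcd(42, 146) = 2 > 1, so 42 is not a unit in Z/146Z. In Z/nZ every nonzero non-unit is a zero-divisor: explicitly, take b = 146/gcd = 73 ≠ 0 (mod 146); then 42·73 = 3066 = 21·146, i.e. 42·73 ≡ 0 (mod 146). So 42 is a zero-divisor.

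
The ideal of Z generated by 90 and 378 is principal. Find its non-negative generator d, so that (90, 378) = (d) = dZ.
In the PID Z, (a, b) is generated by gcd(a, b). Compute gcd(378, 90) with the extended Euclidean algorithm, tracking rows (r, s, t) with s·378 + t·90 = r:
  row A: (378, 1, 0)   [1·378 + 0·90 = 378]
  row B: (90, 0, 1)   [0·378 + 1·90 = 90]
  378 = 4·90 + 18   → row C = row A − 4·row B = (18, 1, −4)   [check: 1·378 − 4·90 = 18]
  90 = 5·18 + 0   → remainder 0, stop. gcd = 18 (last nonzero row C).
So gcd(90, 378) = 18, with Bézout identity 1·378 − 4·90 = 18. Containment (⊇): the Bézout identity exhibits 18 as an element of (90, 378), giving (18) ⊆ (90, 378). Containment (⊆): since 18 | 90 and 18 | 378 (90 = 18·5, 378 = 18·21), every Z-linear combination of 90 and 378 is divisible by 18, so (90, 378) ⊆ (18). Therefore (90, 378) = (18), d = 18.

Final answer: (90, 378) = (18); d = 18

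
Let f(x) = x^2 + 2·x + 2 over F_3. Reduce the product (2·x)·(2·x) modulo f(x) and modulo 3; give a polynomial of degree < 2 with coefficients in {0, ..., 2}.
a · b ≡ x + 1 (mod f(x))

Multiply as integer polynomials: a · b = 4·x^2. Reducing coefficients mod 3: a · b ≡ x^2. Now divide by f(x) = x^2 + 2·x + 2 in F_3[x], eliminating the leading term at each step:
  leading term x^2: subtract (1)·f(x) = x^2 + 2·x + 2, leaving x + 1 (coefficients mod 3)
The degree is now < 2, so this is the remainder. Hence a · b ≡ x + 1 in F_3[x]/(f).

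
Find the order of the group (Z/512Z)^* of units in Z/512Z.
|(Z/512Z)^*| = 256

(Z/512Z)^* consists of the classes a with gcd(a, 512) = 1, so its order is φ(512). φ is multiplicative, with φ(p^e) = p^e − p^(e−1). Factorise 512 = 2^9. Then
  φ(512) = (2^9 − 2^8) = 256 = 256.
Thus |(Z/512Z)^*| = 256.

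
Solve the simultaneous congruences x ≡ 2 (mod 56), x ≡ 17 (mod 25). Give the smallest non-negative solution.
The moduli 56, 25 are pairwise coprime, so by the CRT there is a unique solution mod 56·25 = 1400.
Solve by successive substitution. Start with x ≡ 2 (mod 56).
  Combine with x ≡ 17 (mod 25): write x = 2 + 56·t and require 2 + 56·t ≡ 17 (mod 25), i.e. 56·t ≡ 17 − 2 ≡ 15 (mod 25). Since 56^(−1) ≡ 21 (mod 25) (56 ≡ 6 (mod 25)), t ≡ 21·15 ≡ 15 (mod 25). So x ≡ 2 + 56·15 = 842 (mod 1400).
Unique solution in [0, 1400): x = 842.

Final answer: x ≡ 842 (mod 1400); the representative in [0, 1400) is 842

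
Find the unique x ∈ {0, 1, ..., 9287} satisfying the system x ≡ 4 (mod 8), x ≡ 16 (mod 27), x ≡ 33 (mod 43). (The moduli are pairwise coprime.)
x ≡ 8332 (mod 9288); the representative in [0, 9288) is 8332

The moduli 8, 27, 43 are pairwise coprime, so by the CRT there is a unique solution mod 8·27·43 = 9288.
Solve by successive substitution. Start with x ≡ 4 (mod 8).
  Combine with x ≡ 16 (mod 27): write x = 4 + 8·t and require 4 + 8·t ≡ 16 (mod 27), i.e. 8·t ≡ 16 − 4 ≡ 12 (mod 27). Since 8^(−1) ≡ 17 (mod 27), t ≡ 17·12 ≡ 15 (mod 27). So x ≡ 4 + 8·15 = 124 (mod 216).
  Combine with x ≡ 33 (mod 43): write x = 124 + 216·t and require 124 + 216·t ≡ 33 (mod 43), i.e. 216·t ≡ 33 − 124 ≡ 38 (mod 43). Since 216^(−1) ≡ 1 (mod 43) (216 ≡ 1 (mod 43)), t ≡ 1·38 ≡ 38 (mod 43). So x ≡ 124 + 216·38 = 8332 (mod 9288).
Unique solution in [0, 9288): x = 8332.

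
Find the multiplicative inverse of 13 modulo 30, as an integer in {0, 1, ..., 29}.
13^(−1) ≡ 7 (mod 30)

Apply the extended Euclidean algorithm to (30, 13), tracking rows (r, s, t) with s·30 + t·13 = r. Each division r_prev = q·r_cur + r_new produces the new row as (previous row) − q·(current row):
  row A: (30, 1, 0)   [1·30 + 0·13 = 30]
  row B: (13, 0, 1)   [0·30 + 1·13 = 13]
  30 = 2·13 + 4   → row C = row A − 2·row B = (4, 1, −2)   [check: 1·30 − 2·13 = 4]
  13 = 3·4 + 1   → row D = row B − 3·row C = (1, −3, 7)   [check: −3·30 + 7·13 = 1]
  4 = 4·1 + 0   → remainder 0, stop. gcd = 1 (last nonzero row D).
The gcd is 1, so 13 is invertible mod 30. The last nonzero row gives −3·30 + 7·13 = 1, so t = 7. So 13^(−1) ≡ 7 (mod 30). Verify: 13 · 7 = 91 ≡ 1 (mod 30). ✓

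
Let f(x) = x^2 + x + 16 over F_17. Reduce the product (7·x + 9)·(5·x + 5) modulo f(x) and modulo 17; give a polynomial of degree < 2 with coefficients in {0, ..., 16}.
a · b ≡ 11·x + 12 (mod f(x))

Multiply as integer polynomials: a · b = 35·x^2 + 80·x + 45. Reducing coefficients mod 17: a · b ≡ x^2 + 12·x + 11. Now divide by f(x) = x^2 + x + 16 in F_17[x], eliminating the leading term at each step:
  leading term x^2: subtract (1)·f(x) = x^2 + x + 16, leaving 11·x + 12 (coefficients mod 17)
The degree is now < 2, so this is the remainder. Hence a · b ≡ 11·x + 12 in F_17[x]/(f).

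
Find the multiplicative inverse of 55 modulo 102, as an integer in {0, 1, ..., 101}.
55^(−1) ≡ 13 (mod 102)

Apply the extended Euclidean algorithm to (102, 55), tracking rows (r, s, t) with s·102 + t·55 = r. Each division r_prev = q·r_cur + r_new produces the new row as (previous row) − q·(current row):
  row A: (102, 1, 0)   [1·102 + 0·55 = 102]
  row B: (55, 0, 1)   [0·102 + 1·55 = 55]
  102 = 1·55 + 47   → row C = row A − 1·row B = (47, 1, −1)   [check: 1·102 − 1·55 = 47]
  55 = 1·47 + 8   → row D = row B − 1·row C = (8, −1, 2)   [check: −1·102 + 2·55 = 8]
  47 = 5·8 + 7   → row E = row C − 5·row D = (7, 6, −11)   [check: 6·102 − 11·55 = 7]
  8 = 1·7 + 1   → row F = row D − 1·row E = (1, −7, 13)   [check: −7·102 + 13·55 = 1]
  7 = 7·1 + 0   → remainder 0, stop. gcd = 1 (last nonzero row F).
The gcd is 1, so 55 is invertible mod 102. The last nonzero row gives −7·102 + 13·55 = 1, so t = 13. So 55^(−1) ≡ 13 (mod 102). Verify: 55 · 13 = 715 ≡ 1 (mod 102). ✓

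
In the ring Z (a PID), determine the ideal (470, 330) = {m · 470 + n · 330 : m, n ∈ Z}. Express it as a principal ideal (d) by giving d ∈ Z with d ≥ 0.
(470, 330) = (10); d = 10

In the PID Z, (a, b) is generated by gcd(a, b). Compute gcd(470, 330) with the extended Euclidean algorithm, tracking rows (r, s, t) with s·470 + t·330 = r:
  row A: (470, 1, 0)   [1·470 + 0·330 = 470]
  row B: (330, 0, 1)   [0·470 + 1·330 = 330]
  470 = 1·330 + 140   → row C = row A − 1·row B = (140, 1, −1)   [check: 1·470 − 1·330 = 140]
  330 = 2·140 + 50   → row D = row B − 2·row C = (50, −2, 3)   [check: −2·470 + 3·330 = 50]
  140 = 2·50 + 40   → row E = row C − 2·row D = (40, 5, −7)   [check: 5·470 − 7·330 = 40]
  50 = 1·40 + 10   → row F = row D − 1·row E = (10, −7, 10)   [check: −7·470 + 10·330 = 10]
  40 = 4·10 + 0   → remainder 0, stop. gcd = 10 (last nonzero row F).
So gcd(470, 330) = 10, with Bézout identity −7·470 + 10·330 = 10. Containment (⊇): the Bézout identity exhibits 10 as an element of (470, 330), giving (10) ⊆ (470, 330). Containment (⊆): since 10 | 470 and 10 | 330 (470 = 10·47, 330 = 10·33), every Z-linear combination of 470 and 330 is divisible by 10, so (470, 330) ⊆ (10). Therefore (470, 330) = (10), d = 10.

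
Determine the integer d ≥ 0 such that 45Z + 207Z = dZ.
(45, 207) = (9); d = 9

In the PID Z, (a, b) is generated by gcd(a, b). Compute gcd(207, 45) with the extended Euclidean algorithm, tracking rows (r, s, t) with s·207 + t·45 = r:
  row A: (207, 1, 0)   [1·207 + 0·45 = 207]
  row B: (45, 0, 1)   [0·207 + 1·45 = 45]
  207 = 4·45 + 27   → row C = row A − 4·row B = (27, 1, −4)   [check: 1·207 − 4·45 = 27]
  45 = 1·27 + 18   → row D = row B − 1·row C = (18, −1, 5)   [check: −1·207 + 5·45 = 18]
  27 = 1·18 + 9   → row E = row C − 1·row D = (9, 2, −9)   [check: 2·207 − 9·45 = 9]
  18 = 2·9 + 0   → remainder 0, stop. gcd = 9 (last nonzero row E).
So gcd(45, 207) = 9, with Bézout identity 2·207 − 9·45 = 9. Containment (⊇): the Bézout identity exhibits 9 as an element of (45, 207), giving (9) ⊆ (45, 207). Containment (⊆): since 9 | 45 and 9 | 207 (45 = 9·5, 207 = 9·23), every Z-linear combination of 45 and 207 is divisible by 9, so (45, 207) ⊆ (9). Therefore (45, 207) = (9), d = 9.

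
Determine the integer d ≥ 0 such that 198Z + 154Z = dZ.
(198, 154) = (22); d = 22

In the PID Z, (a, b) is generated by gcd(a, b). Compute gcd(198, 154) with the extended Euclidean algorithm, tracking rows (r, s, t) with s·198 + t·154 = r:
  row A: (198, 1, 0)   [1·198 + 0·154 = 198]
  row B: (154, 0, 1)   [0·198 + 1·154 = 154]
  198 = 1·154 + 44   → row C = row A − 1·row B = (44, 1, −1)   [check: 1·198 − 1·154 = 44]
  154 = 3·44 + 22   → row D = row B − 3·row C = (22, −3, 4)   [check: −3·198 + 4·154 = 22]
  44 = 2·22 + 0   → remainder 0, stop. gcd = 22 (last nonzero row D).
So gcd(198, 154) = 22, with Bézout identity −3·198 + 4·154 = 22. Containment (⊇): the Bézout identity exhibits 22 as an element of (198, 154), giving (22) ⊆ (198, 154). Containment (⊆): since 22 | 198 and 22 | 154 (198 = 22·9, 154 = 22·7), every Z-linear combination of 198 and 154 is divisible by 22, so (198, 154) ⊆ (22). Therefore (198, 154) = (22), d = 22.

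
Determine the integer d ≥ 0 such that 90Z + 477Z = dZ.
In the PID Z, (a, b) is generated by gcd(a, b). Compute gcd(477, 90) with the extended Euclidean algorithm, tracking rows (r, s, t) with s·477 + t·90 = r:
  row A: (477, 1, 0)   [1·477 + 0·90 = 477]
  row B: (90, 0, 1)   [0·477 + 1·90 = 90]
  477 = 5·90 + 27   → row C = row A − 5·row B = (27, 1, −5)   [check: 1·477 − 5·90 = 27]
  90 = 3·27 + 9   → row D = row B − 3·row C = (9, −3, 16)   [check: −3·477 + 16·90 = 9]
  27 = 3·9 + 0   → remainder 0, stop. gcd = 9 (last nonzero row D).
So gcd(90, 477) = 9, with Bézout identity −3·477 + 16·90 = 9. Containment (⊇): the Bézout identity exhibits 9 as an element of (90, 477), giving (9) ⊆ (90, 477). Containment (⊆): since 9 | 90 and 9 | 477 (90 = 9·10, 477 = 9·53), every Z-linear combination of 90 and 477 is divisible by 9, so (90, 477) ⊆ (9). Therefore (90, 477) = (9), d = 9.

Final answer: (90, 477) = (9); d = 9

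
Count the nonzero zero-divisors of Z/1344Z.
Z/1344Z has 959 nonzero zero-divisors

In Z/1344Z each nonzero element is either a unit (gcd with 1344 is 1) or a zero-divisor (gcd > 1). The number of units is φ(1344): factorise 1344 = 2^6 · 3 · 7, so φ(1344) = (2^6 − 2^5) · (3 − 1) · (7 − 1) = 32 · 2 · 6 = 384. The nonzero elements number 1344 − 1 = 1343. Hence the nonzero zero-divisors number 1343 − 384 = 959.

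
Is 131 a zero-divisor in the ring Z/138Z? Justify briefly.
NO

gcd(131, 138) = 1, so 131 is a unit in Z/138Z (it has a multiplicative inverse). A unit cannot be a zero-divisor: if 131·b ≡ 0 then multiplying both sides by 131^(−1) gives b ≡ 0. So 131 is not a zero-divisor.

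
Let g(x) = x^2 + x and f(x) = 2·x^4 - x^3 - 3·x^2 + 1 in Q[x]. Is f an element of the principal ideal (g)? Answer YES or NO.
In Q[x] the ideal (g) consists of all multiples of g, so f ∈ (g) iff g | f, i.e. iff the remainder of f on division by g is 0. Divide f by g (g is monic, so eliminate the leading term of the running remainder at each step):
  leading term 2·x^4: subtract (2·x^2)·g(x) = 2·x^4 + 2·x^3, leaving -3·x^3 - 3·x^2 + 1
  leading term -3·x^3: subtract (-3·x)·g(x) = -3·x^3 - 3·x^2, leaving 1
The remainder r(x) = 1 ≠ 0 (and deg r < deg g), so g ∤ f, i.e. f ∉ (g).

Final answer: NO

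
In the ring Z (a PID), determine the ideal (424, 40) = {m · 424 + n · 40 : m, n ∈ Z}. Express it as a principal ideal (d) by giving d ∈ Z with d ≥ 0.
In the PID Z, (a, b) is generated by gcd(a, b). Compute gcd(424, 40) with the extended Euclidean algorithm, tracking rows (r, s, t) with s·424 + t·40 = r:
  row A: (424, 1, 0)   [1·424 + 0·40 = 424]
  row B: (40, 0, 1)   [0·424 + 1·40 = 40]
  424 = 10·40 + 24   → row C = row A − 10·row B = (24, 1, −10)   [check: 1·424 − 10·40 = 24]
  40 = 1·24 + 16   → row D = row B − 1·row C = (16, −1, 11)   [check: −1·424 + 11·40 = 16]
  24 = 1·16 + 8   → row E = row C − 1·row D = (8, 2, −21)   [check: 2·424 − 21·40 = 8]
  16 = 2·8 + 0   → remainder 0, stop. gcd = 8 (last nonzero row E).
So gcd(424, 40) = 8, with Bézout identity 2·424 − 21·40 = 8. Containment (⊇): the Bézout identity exhibits 8 as an element of (424, 40), giving (8) ⊆ (424, 40). Containment (⊆): since 8 | 424 and 8 | 40 (424 = 8·53, 40 = 8·5), every Z-linear combination of 424 and 40 is divisible by 8, so (424, 40) ⊆ (8). Therefore (424, 40) = (8), d = 8.

Final answer: (424, 40) = (8); d = 8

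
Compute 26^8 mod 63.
Use repeated squaring. Binary(8) = 1000. Walk through the bits of the exponent 8 left-to-right: at each bit after the leading one, square the running value, then multiply by 26 if the bit is 1 (always reducing mod 63):
  bit 1 = 1 (leading): start with 26.
  bit 2 = 0: square 26^2 = 676 ≡ 46 (mod 63).
  bit 3 = 0: square 46^2 = 2116 ≡ 37 (mod 63).
  bit 4 = 0: square 37^2 = 1369 ≡ 46 (mod 63).
Final value: 26^8 ≡ 46 (mod 63).

Final answer: 46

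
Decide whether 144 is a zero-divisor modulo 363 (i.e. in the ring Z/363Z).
gcd(144, 363) = 3 > 1, so 144 is not a unit in Z/363Z. In Z/nZ every nonzero non-unit is a zero-divisor: explicitly, take b = 363/gcd = 121 ≠ 0 (mod 363); then 144·121 = 17424 = 48·363, i.e. 144·121 ≡ 0 (mod 363). So 144 is a zero-divisor.

Final answer: YES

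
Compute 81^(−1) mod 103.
Apply the extended Euclidean algorithm to (103, 81), tracking rows (r, s, t) with s·103 + t·81 = r. Each division r_prev = q·r_cur + r_new produces the new row as (previous row) − q·(current row):
  row A: (103, 1, 0)   [1·103 + 0·81 = 103]
  row B: (81, 0, 1)   [0·103 + 1·81 = 81]
  103 = 1·81 + 22   → row C = row A − 1·row B = (22, 1, −1)   [check: 1·103 − 1·81 = 22]
  81 = 3·22 + 15   → row D = row B − 3·row C = (15, −3, 4)   [check: −3·103 + 4·81 = 15]
  22 = 1·15 + 7   → row E = row C − 1·row D = (7, 4, −5)   [check: 4·103 − 5·81 = 7]
  15 = 2·7 + 1   → row F = row D − 2·row E = (1, −11, 14)   [check: −11·103 + 14·81 = 1]
  7 = 7·1 + 0   → remainder 0, stop. gcd = 1 (last nonzero row F).
The gcd is 1, so 81 is invertible mod 103. The last nonzero row gives −11·103 + 14·81 = 1, so t = 14. So 81^(−1) ≡ 14 (mod 103). Verify: 81 · 14 = 1134 ≡ 1 (mod 103). ✓

Final answer: 81^(−1) ≡ 14 (mod 103)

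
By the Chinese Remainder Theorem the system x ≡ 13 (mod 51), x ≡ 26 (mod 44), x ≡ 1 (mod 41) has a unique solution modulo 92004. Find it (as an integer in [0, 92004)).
x ≡ 17098 (mod 92004); the representative in [0, 92004) is 17098

The moduli 51, 44, 41 are pairwise coprime, so by the CRT there is a unique solution mod 51·44·41 = 92004.
Solve by successive substitution. Start with x ≡ 13 (mod 51).
  Combine with x ≡ 26 (mod 44): write x = 13 + 51·t and require 13 + 51·t ≡ 26 (mod 44), i.e. 51·t ≡ 26 − 13 ≡ 13 (mod 44). Since 51^(−1) ≡ 19 (mod 44) (51 ≡ 7 (mod 44)), t ≡ 19·13 ≡ 27 (mod 44). So x ≡ 13 + 51·27 = 1390 (mod 2244).
  Combine with x ≡ 1 (mod 41): write x = 1390 + 2244·t and require 1390 + 2244·t ≡ 1 (mod 41), i.e. 2244·t ≡ 1 − 1390 ≡ 5 (mod 41). Since 2244^(−1) ≡ 26 (mod 41) (2244 ≡ 30 (mod 41)), t ≡ 26·5 ≡ 7 (mod 41). So x ≡ 1390 + 2244·7 = 17098 (mod 92004).
Unique solution in [0, 92004): x = 17098.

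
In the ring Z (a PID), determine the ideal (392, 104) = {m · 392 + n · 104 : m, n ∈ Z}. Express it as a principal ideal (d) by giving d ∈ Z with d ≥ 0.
In the PID Z, (a, b) is generated by gcd(a, b). Compute gcd(392, 104) with the extended Euclidean algorithm, tracking rows (r, s, t) with s·392 + t·104 = r:
  row A: (392, 1, 0)   [1·392 + 0·104 = 392]
  row B: (104, 0, 1)   [0·392 + 1·104 = 104]
  392 = 3·104 + 80   → row C = row A − 3·row B = (80, 1, −3)   [check: 1·392 − 3·104 = 80]
  104 = 1·80 + 24   → row D = row B − 1·row C = (24, −1, 4)   [check: −1·392 + 4·104 = 24]
  80 = 3·24 + 8   → row E = row C − 3·row D = (8, 4, −15)   [check: 4·392 − 15·104 = 8]
  24 = 3·8 + 0   → remainder 0, stop. gcd = 8 (last nonzero row E).
So gcd(392, 104) = 8, with Bézout identity 4·392 − 15·104 = 8. Containment (⊇): the Bézout identity exhibits 8 as an element of (392, 104), giving (8) ⊆ (392, 104). Containment (⊆): since 8 | 392 and 8 | 104 (392 = 8·49, 104 = 8·13), every Z-linear combination of 392 and 104 is divisible by 8, so (392, 104) ⊆ (8). Therefore (392, 104) = (8), d = 8.

Final answer: (392, 104) = (8); d = 8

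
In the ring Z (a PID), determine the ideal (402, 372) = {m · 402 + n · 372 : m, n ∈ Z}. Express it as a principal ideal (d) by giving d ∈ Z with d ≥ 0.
(402, 372) = (6); d = 6

In the PID Z, (a, b) is generated by gcd(a, b). Compute gcd(402, 372) with the extended Euclidean algorithm, tracking rows (r, s, t) with s·402 + t·372 = r:
  row A: (402, 1, 0)   [1·402 + 0·372 = 402]
  row B: (372, 0, 1)   [0·402 + 1·372 = 372]
  402 = 1·372 + 30   → row C = row A − 1·row B = (30, 1, −1)   [check: 1·402 − 1·372 = 30]
  372 = 12·30 + 12   → row D = row B − 12·row C = (12, −12, 13)   [check: −12·402 + 13·372 = 12]
  30 = 2·12 + 6   → row E = row C − 2·row D = (6, 25, −27)   [check: 25·402 − 27·372 = 6]
  12 = 2·6 + 0   → remainder 0, stop. gcd = 6 (last nonzero row E).
So gcd(402, 372) = 6, with Bézout identity 25·402 − 27·372 = 6. Containment (⊇): the Bézout identity exhibits 6 as an element of (402, 372), giving (6) ⊆ (402, 372). Containment (⊆): since 6 | 402 and 6 | 372 (402 = 6·67, 372 = 6·62), every Z-linear combination of 402 and 372 is divisible by 6, so (402, 372) ⊆ (6). Therefore (402, 372) = (6), d = 6.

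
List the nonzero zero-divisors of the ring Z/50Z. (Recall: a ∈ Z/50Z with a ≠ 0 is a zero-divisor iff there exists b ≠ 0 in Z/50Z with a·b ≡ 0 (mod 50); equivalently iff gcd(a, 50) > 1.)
nonzero zero-divisors of Z/50Z = {2, 4, 5, 6, 8, 10, 12, 14, 15, 16, 18, 20, 22, 24, 25, 26, 28, 30, 32, 34, 35, 36, 38, 40, 42, 44, 45, 46, 48}

An element a ∈ Z/50Z (with a ≠ 0) is a zero-divisor iff gcd(a, 50) > 1 (because a is a unit precisely when gcd(a, n) = 1, and in Z/nZ every nonzero, non-unit element is a zero-divisor). Scan a = 1, ..., 49 and keep those with gcd(a, 50) > 1:
  gcd(2, 50) = 2, gcd(4, 50) = 2, gcd(5, 50) = 5, gcd(6, 50) = 2, gcd(8, 50) = 2, gcd(10, 50) = 10, gcd(12, 50) = 2, gcd(14, 50) = 2, gcd(15, 50) = 5, gcd(16, 50) = 2, gcd(18, 50) = 2, gcd(20, 50) = 10, gcd(22, 50) = 2, gcd(24, 50) = 2, gcd(25, 50) = 25, gcd(26, 50) = 2, gcd(28, 50) = 2, gcd(30, 50) = 10, gcd(32, 50) = 2, gcd(34, 50) = 2, gcd(35, 50) = 5, gcd(36, 50) = 2, gcd(38, 50) = 2, gcd(40, 50) = 10, gcd(42, 50) = 2, gcd(44, 50) = 2, gcd(45, 50) = 5, gcd(46, 50) = 2, gcd(48, 50) = 2.
All other a ∈ {1, ..., 49} have gcd(a, 50) = 1 and are units. So the nonzero zero-divisors are exactly the 29 values of a appearing in this scan.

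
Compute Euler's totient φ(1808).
φ(1808) = 896

φ is multiplicative, with φ(p^e) = p^e − p^(e−1). Factorise 1808 = 2^4 · 113. Then
  φ(1808) = (2^4 − 2^3) · (113 − 1) = 8 · 112 = 896.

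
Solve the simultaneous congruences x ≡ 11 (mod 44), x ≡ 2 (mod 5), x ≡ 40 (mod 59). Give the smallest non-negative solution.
x ≡ 7887 (mod 12980); the representative in [0, 12980) is 7887

The moduli 44, 5, 59 are pairwise coprime, so by the CRT there is a unique solution mod 44·5·59 = 12980.
Solve by successive substitution. Start with x ≡ 11 (mod 44).
  Combine with x ≡ 2 (mod 5): write x = 11 + 44·t and require 11 + 44·t ≡ 2 (mod 5), i.e. 44·t ≡ 2 − 11 ≡ 1 (mod 5). Since 44^(−1) ≡ 4 (mod 5) (44 ≡ 4 (mod 5)), t ≡ 4·1 ≡ 4 (mod 5). So x ≡ 11 + 44·4 = 187 (mod 220).
  Combine with x ≡ 40 (mod 59): write x = 187 + 220·t and require 187 + 220·t ≡ 40 (mod 59), i.e. 220·t ≡ 40 − 187 ≡ 30 (mod 59). Since 220^(−1) ≡ 11 (mod 59) (220 ≡ 43 (mod 59)), t ≡ 11·30 ≡ 35 (mod 59). So x ≡ 187 + 220·35 = 7887 (mod 12980).
Unique solution in [0, 12980): x = 7887.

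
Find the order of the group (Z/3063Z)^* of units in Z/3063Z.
(Z/3063Z)^* consists of the classes a with gcd(a, 3063) = 1, so its order is φ(3063). φ is multiplicative, with φ(p^e) = p^e − p^(e−1). Factorise 3063 = 3 · 1021. Then
  φ(3063) = (3 − 1) · (1021 − 1) = 2 · 1020 = 2040.
Thus |(Z/3063Z)^*| = 2040.

Final answer: |(Z/3063Z)^*| = 2040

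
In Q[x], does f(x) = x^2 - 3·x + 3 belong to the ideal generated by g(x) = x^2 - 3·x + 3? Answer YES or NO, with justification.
YES

In Q[x] the ideal (g) consists of all multiples of g, so f ∈ (g) iff g | f, i.e. iff the remainder of f on division by g is 0. Divide f by g (g is monic, so eliminate the leading term of the running remainder at each step):
  leading term x^2: subtract (1)·g(x) = x^2 - 3·x + 3, leaving 0
The remainder is 0, so f(x) = g(x) · h(x) with h(x) = 1. Hence g | f, i.e. f ∈ (g).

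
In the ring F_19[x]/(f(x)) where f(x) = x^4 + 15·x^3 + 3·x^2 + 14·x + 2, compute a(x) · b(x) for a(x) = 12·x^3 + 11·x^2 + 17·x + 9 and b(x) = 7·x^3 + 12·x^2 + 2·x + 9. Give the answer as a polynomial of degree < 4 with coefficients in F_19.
a · b ≡ 18·x^3 + 14·x + 6 (mod f(x))

Multiply as integer polynomials: a · b = 84·x^6 + 221·x^5 + 275·x^4 + 397·x^3 + 241·x^2 + 171·x + 81. Reducing coefficients mod 19: a · b ≡ 8·x^6 + 12·x^5 + 9·x^4 + 17·x^3 + 13·x^2 + 5. Now divide by f(x) = x^4 + 15·x^3 + 3·x^2 + 14·x + 2 in F_19[x], eliminating the leading term at each step:
  leading term 8·x^6: subtract (8·x^2)·f(x) = 8·x^6 + 6·x^5 + 5·x^4 + 17·x^3 + 16·x^2, leaving 6·x^5 + 4·x^4 + 16·x^2 + 5 (coefficients mod 19)
  leading term 6·x^5: subtract (6·x)·f(x) = 6·x^5 + 14·x^4 + 18·x^3 + 8·x^2 + 12·x, leaving 9·x^4 + x^3 + 8·x^2 + 7·x + 5 (coefficients mod 19)
  leading term 9·x^4: subtract (9)·f(x) = 9·x^4 + 2·x^3 + 8·x^2 + 12·x + 18, leaving 18·x^3 + 14·x + 6 (coefficients mod 19)
The degree is now < 4, so this is the remainder. Hence a · b ≡ 18·x^3 + 14·x + 6 in F_19[x]/(f).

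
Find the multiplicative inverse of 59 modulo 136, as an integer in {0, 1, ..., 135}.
Apply the extended Euclidean algorithm to (136, 59), tracking rows (r, s, t) with s·136 + t·59 = r. Each division r_prev = q·r_cur + r_new produces the new row as (previous row) − q·(current row):
  row A: (136, 1, 0)   [1·136 + 0·59 = 136]
  row B: (59, 0, 1)   [0·136 + 1·59 = 59]
  136 = 2·59 + 18   → row C = row A − 2·row B = (18, 1, −2)   [check: 1·136 − 2·59 = 18]
  59 = 3·18 + 5   → row D = row B − 3·row C = (5, −3, 7)   [check: −3·136 + 7·59 = 5]
  18 = 3·5 + 3   → row E = row C − 3·row D = (3, 10, −23)   [check: 10·136 − 23·59 = 3]
  5 = 1·3 + 2   → row F = row D − 1·row E = (2, −13, 30)   [check: −13·136 + 30·59 = 2]
  3 = 1·2 + 1   → row G = row E − 1·row F = (1, 23, −53)   [check: 23·136 − 53·59 = 1]
  2 = 2·1 + 0   → remainder 0, stop. gcd = 1 (last nonzero row G).
The gcd is 1, so 59 is invertible mod 136. The last nonzero row gives 23·136 − 53·59 = 1, so t = −53. So 59^(−1) ≡ −53 ≡ 83 (mod 136). Verify: 59 · 83 = 4897 ≡ 1 (mod 136). ✓

Final answer: 59^(−1) ≡ 83 (mod 136)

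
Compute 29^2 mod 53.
46

Use repeated squaring. Binary(2) = 10. Walk through the bits of the exponent 2 left-to-right: at each bit after the leading one, square the running value, then multiply by 29 if the bit is 1 (always reducing mod 53):
  bit 1 = 1 (leading): start with 29.
  bit 2 = 0: square 29^2 = 841 ≡ 46 (mod 53).
Final value: 29^2 ≡ 46 (mod 53).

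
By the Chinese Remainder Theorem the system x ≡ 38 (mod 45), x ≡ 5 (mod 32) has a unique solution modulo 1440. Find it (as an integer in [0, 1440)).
x ≡ 1253 (mod 1440); the representative in [0, 1440) is 1253

The moduli 45, 32 are pairwise coprime, so by the CRT there is a unique solution mod 45·32 = 1440.
Solve by successive substitution. Start with x ≡ 38 (mod 45).
  Combine with x ≡ 5 (mod 32): write x = 38 + 45·t and require 38 + 45·t ≡ 5 (mod 32), i.e. 45·t ≡ 5 − 38 ≡ 31 (mod 32). Since 45^(−1) ≡ 5 (mod 32) (45 ≡ 13 (mod 32)), t ≡ 5·31 ≡ 27 (mod 32). So x ≡ 38 + 45·27 = 1253 (mod 1440).
Unique solution in [0, 1440): x = 1253.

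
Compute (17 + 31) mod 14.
6

Reduce the summands first: 17 ≡ 3, 31 ≡ 3 (mod 14), so 17 + 31 ≡ 3 + 3 (mod 14). 3 + 3 = 6; 6 = 0·14 + 6, so (17 + 31) mod 14 = 6.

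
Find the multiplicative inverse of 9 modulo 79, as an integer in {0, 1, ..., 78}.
Apply the extended Euclidean algorithm to (79, 9), tracking rows (r, s, t) with s·79 + t·9 = r. Each division r_prev = q·r_cur + r_new produces the new row as (previous row) − q·(current row):
  row A: (79, 1, 0)   [1·79 + 0·9 = 79]
  row B: (9, 0, 1)   [0·79 + 1·9 = 9]
  79 = 8·9 + 7   → row C = row A − 8·row B = (7, 1, −8)   [check: 1·79 − 8·9 = 7]
  9 = 1·7 + 2   → row D = row B − 1·row C = (2, −1, 9)   [check: −1·79 + 9·9 = 2]
  7 = 3·2 + 1   → row E = row C − 3·row D = (1, 4, −35)   [check: 4·79 − 35·9 = 1]
  2 = 2·1 + 0   → remainder 0, stop. gcd = 1 (last nonzero row E).
The gcd is 1, so 9 is invertible mod 79. The last nonzero row gives 4·79 − 35·9 = 1, so t = −35. So 9^(−1) ≡ −35 ≡ 44 (mod 79). Verify: 9 · 44 = 396 ≡ 1 (mod 79). ✓

Final answer: 9^(−1) ≡ 44 (mod 79)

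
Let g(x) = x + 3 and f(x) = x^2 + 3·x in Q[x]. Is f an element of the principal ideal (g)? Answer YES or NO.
In Q[x] the ideal (g) consists of all multiples of g, so f ∈ (g) iff g | f, i.e. iff the remainder of f on division by g is 0. Divide f by g (g is monic, so eliminate the leading term of the running remainder at each step):
  leading term x^2: subtract (x)·g(x) = x^2 + 3·x, leaving 0
The remainder is 0, so f(x) = g(x) · h(x) with h(x) = x. Hence g | f, i.e. f ∈ (g).

Final answer: YES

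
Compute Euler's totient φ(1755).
φ is multiplicative, with φ(p^e) = p^e − p^(e−1). Factorise 1755 = 3^3 · 5 · 13. Then
  φ(1755) = (3^3 − 3^2) · (5 − 1) · (13 − 1) = 18 · 4 · 12 = 864.

Final answer: φ(1755) = 864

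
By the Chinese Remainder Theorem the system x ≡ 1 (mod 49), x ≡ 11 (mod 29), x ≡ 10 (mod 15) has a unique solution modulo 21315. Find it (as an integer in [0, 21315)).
The moduli 49, 29, 15 are pairwise coprime, so by the CRT there is a unique solution mod 49·29·15 = 21315.
Solve by successive substitution. Start with x ≡ 1 (mod 49).
  Combine with x ≡ 11 (mod 29): write x = 1 + 49·t and require 1 + 49·t ≡ 11 (mod 29), i.e. 49·t ≡ 11 − 1 ≡ 10 (mod 29). Since 49^(−1) ≡ 16 (mod 29) (49 ≡ 20 (mod 29)), t ≡ 16·10 ≡ 15 (mod 29). So x ≡ 1 + 49·15 = 736 (mod 1421).
  Combine with x ≡ 10 (mod 15): write x = 736 + 1421·t and require 736 + 1421·t ≡ 10 (mod 15), i.e. 1421·t ≡ 10 − 736 ≡ 9 (mod 15). Since 1421^(−1) ≡ 11 (mod 15) (1421 ≡ 11 (mod 15)), t ≡ 11·9 ≡ 9 (mod 15). So x ≡ 736 + 1421·9 = 13525 (mod 21315).
Unique solution in [0, 21315): x = 13525.

Final answer: x ≡ 13525 (mod 21315); the representative in [0, 21315) is 13525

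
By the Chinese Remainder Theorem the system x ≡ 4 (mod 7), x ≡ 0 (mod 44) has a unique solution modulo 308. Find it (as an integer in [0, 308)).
x ≡ 88 (mod 308); the representative in [0, 308) is 88

The moduli 7, 44 are pairwise coprime, so by the CRT there is a unique solution mod 7·44 = 308.
Solve by successive substitution. Start with x ≡ 4 (mod 7).
  Combine with x ≡ 0 (mod 44): write x = 4 + 7·t and require 4 + 7·t ≡ 0 (mod 44), i.e. 7·t ≡ 0 − 4 ≡ 40 (mod 44). Since 7^(−1) ≡ 19 (mod 44), t ≡ 19·40 ≡ 12 (mod 44). So x ≡ 4 + 7·12 = 88 (mod 308).
Unique solution in [0, 308): x = 88.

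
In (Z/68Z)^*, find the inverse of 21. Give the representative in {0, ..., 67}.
Apply the extended Euclidean algorithm to (68, 21), tracking rows (r, s, t) with s·68 + t·21 = r. Each division r_prev = q·r_cur + r_new produces the new row as (previous row) − q·(current row):
  row A: (68, 1, 0)   [1·68 + 0·21 = 68]
  row B: (21, 0, 1)   [0·68 + 1·21 = 21]
  68 = 3·21 + 5   → row C = row A − 3·row B = (5, 1, −3)   [check: 1·68 − 3·21 = 5]
  21 = 4·5 + 1   → row D = row B − 4·row C = (1, −4, 13)   [check: −4·68 + 13·21 = 1]
  5 = 5·1 + 0   → remainder 0, stop. gcd = 1 (last nonzero row D).
The gcd is 1, so 21 is invertible mod 68. The last nonzero row gives −4·68 + 13·21 = 1, so t = 13. So 21^(−1) ≡ 13 (mod 68). Verify: 21 · 13 = 273 ≡ 1 (mod 68). ✓

Final answer: 21^(−1) ≡ 13 (mod 68)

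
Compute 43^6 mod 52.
Use repeated squaring. Binary(6) = 110. Walk through the bits of the exponent 6 left-to-right: at each bit after the leading one, square the running value, then multiply by 43 if the bit is 1 (always reducing mod 52):
  bit 1 = 1 (leading): start with 43.
  bit 2 = 1: square 43^2 = 1849 ≡ 29; bit is 1, so multiply 29·43 = 1247 ≡ 51 (mod 52).
  bit 3 = 0: square 51^2 = 2601 ≡ 1 (mod 52).
Final value: 43^6 ≡ 1 (mod 52).

Final answer: 1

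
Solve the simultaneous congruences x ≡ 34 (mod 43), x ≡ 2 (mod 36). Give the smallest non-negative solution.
The moduli 43, 36 are pairwise coprime, so by the CRT there is a unique solution mod 43·36 = 1548.
Solve by successive substitution. Start with x ≡ 34 (mod 43).
  Combine with x ≡ 2 (mod 36): write x = 34 + 43·t and require 34 + 43·t ≡ 2 (mod 36), i.e. 43·t ≡ 2 − 34 ≡ 4 (mod 36). Since 43^(−1) ≡ 31 (mod 36) (43 ≡ 7 (mod 36)), t ≡ 31·4 ≡ 16 (mod 36). So x ≡ 34 + 43·16 = 722 (mod 1548).
Unique solution in [0, 1548): x = 722.

Final answer: x ≡ 722 (mod 1548); the representative in [0, 1548) is 722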